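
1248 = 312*4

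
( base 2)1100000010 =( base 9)1045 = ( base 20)1IA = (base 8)1402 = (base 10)770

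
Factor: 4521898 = 2^1*17^1*179^1 * 743^1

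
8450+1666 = 10116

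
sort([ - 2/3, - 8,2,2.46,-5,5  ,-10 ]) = [-10, - 8,-5, - 2/3,2, 2.46,5 ] 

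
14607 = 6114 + 8493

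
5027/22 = 228 + 1/2 = 228.50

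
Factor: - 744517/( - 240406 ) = 2^( - 1 )*29^1*71^(  -  1) * 1693^( - 1)*25673^1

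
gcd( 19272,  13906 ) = 2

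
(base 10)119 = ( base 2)1110111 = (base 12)9B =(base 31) 3Q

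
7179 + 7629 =14808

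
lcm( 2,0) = 0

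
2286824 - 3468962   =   - 1182138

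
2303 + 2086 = 4389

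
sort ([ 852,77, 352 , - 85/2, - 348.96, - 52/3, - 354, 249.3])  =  [ - 354, - 348.96,-85/2,  -  52/3, 77,249.3,352,852]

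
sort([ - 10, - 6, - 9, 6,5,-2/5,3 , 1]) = [ - 10, - 9, - 6, - 2/5,1, 3, 5, 6 ] 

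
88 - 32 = 56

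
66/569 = 66/569 = 0.12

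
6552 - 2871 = 3681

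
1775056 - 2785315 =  - 1010259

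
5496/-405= - 1832/135 = - 13.57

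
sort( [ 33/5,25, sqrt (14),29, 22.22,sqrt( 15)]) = [sqrt(14),sqrt( 15 ), 33/5 , 22.22, 25,29]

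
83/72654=83/72654=0.00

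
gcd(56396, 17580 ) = 4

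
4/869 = 4/869 =0.00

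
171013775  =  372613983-201600208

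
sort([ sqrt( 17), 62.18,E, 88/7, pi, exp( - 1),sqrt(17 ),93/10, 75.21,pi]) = [ exp( - 1),  E, pi,pi, sqrt ( 17 ), sqrt(17) , 93/10, 88/7,  62.18,75.21]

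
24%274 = 24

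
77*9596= 738892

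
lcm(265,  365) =19345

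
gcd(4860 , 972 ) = 972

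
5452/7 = 5452/7 = 778.86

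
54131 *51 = 2760681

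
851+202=1053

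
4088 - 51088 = -47000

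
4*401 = 1604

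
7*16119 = 112833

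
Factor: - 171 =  - 3^2 *19^1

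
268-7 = 261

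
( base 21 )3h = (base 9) 88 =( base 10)80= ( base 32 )2G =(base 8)120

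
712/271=712/271=2.63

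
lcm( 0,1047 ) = 0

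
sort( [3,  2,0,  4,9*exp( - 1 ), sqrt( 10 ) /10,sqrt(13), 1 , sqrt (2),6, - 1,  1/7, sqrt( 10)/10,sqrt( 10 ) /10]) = [ - 1, 0, 1/7, sqrt(10 ) /10,sqrt(10 ) /10,sqrt(10 ) /10,1, sqrt(2),  2 , 3,9*exp(  -  1 ), sqrt(13), 4, 6]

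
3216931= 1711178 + 1505753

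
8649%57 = 42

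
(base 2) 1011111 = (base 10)95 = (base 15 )65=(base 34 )2R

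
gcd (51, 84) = 3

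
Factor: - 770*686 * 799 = -422047780 = -  2^2*5^1*7^4*11^1 * 17^1*47^1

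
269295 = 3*89765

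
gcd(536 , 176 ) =8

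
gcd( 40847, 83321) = 1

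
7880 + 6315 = 14195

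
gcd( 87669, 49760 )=1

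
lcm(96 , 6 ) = 96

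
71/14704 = 71/14704 = 0.00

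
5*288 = 1440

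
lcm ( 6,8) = 24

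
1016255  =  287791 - -728464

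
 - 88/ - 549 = 88/549 =0.16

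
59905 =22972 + 36933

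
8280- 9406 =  - 1126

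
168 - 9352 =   -  9184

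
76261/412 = 185 + 41/412 =185.10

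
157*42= 6594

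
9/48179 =9/48179 = 0.00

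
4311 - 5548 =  - 1237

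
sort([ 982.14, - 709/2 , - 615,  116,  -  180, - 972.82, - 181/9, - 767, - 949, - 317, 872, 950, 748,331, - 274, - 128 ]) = [ - 972.82, - 949,  -  767, - 615, - 709/2, - 317, - 274,-180, -128, - 181/9, 116,  331,748,  872,950, 982.14] 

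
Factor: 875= 5^3*7^1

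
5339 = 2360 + 2979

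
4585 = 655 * 7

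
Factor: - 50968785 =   -  3^1 * 5^1*7^1*485417^1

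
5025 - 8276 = - 3251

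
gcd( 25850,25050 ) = 50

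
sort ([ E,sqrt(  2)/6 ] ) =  [sqrt(2) /6,E] 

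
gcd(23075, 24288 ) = 1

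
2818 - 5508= - 2690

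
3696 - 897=2799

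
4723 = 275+4448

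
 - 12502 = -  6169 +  - 6333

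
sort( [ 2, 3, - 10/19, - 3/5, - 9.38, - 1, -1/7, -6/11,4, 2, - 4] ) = [ - 9.38, - 4 , - 1, - 3/5,  -  6/11,  -  10/19, - 1/7,  2,  2 , 3,4 ] 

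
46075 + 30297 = 76372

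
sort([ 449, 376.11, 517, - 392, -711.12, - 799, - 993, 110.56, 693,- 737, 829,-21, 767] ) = [ - 993,-799, - 737, - 711.12, - 392, - 21,110.56, 376.11, 449, 517, 693, 767, 829 ] 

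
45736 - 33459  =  12277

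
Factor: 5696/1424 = 2^2 = 4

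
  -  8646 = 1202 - 9848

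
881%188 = 129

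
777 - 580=197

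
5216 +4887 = 10103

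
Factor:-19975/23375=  - 47/55= - 5^( - 1 )*11^( - 1)*47^1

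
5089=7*727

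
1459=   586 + 873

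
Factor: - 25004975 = - 5^2*1000199^1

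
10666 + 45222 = 55888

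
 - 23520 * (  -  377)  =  8867040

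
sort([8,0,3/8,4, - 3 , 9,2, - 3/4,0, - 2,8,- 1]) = [  -  3, - 2,-1, - 3/4,0,0, 3/8,2,4,8, 8,9]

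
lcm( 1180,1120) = 66080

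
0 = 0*694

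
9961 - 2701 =7260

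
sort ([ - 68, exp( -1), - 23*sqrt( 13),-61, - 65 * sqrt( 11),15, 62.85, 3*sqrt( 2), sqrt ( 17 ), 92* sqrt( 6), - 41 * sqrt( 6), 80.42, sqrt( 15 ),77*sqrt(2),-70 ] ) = [- 65*sqrt( 11) ,  -  41 * sqrt( 6), - 23*sqrt( 13),-70 ,  -  68, - 61, exp(-1), sqrt( 15),sqrt( 17),  3*sqrt (2), 15, 62.85,80.42, 77 * sqrt(  2 ), 92 * sqrt(6) ] 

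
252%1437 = 252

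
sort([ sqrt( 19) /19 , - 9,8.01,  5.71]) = [ - 9,  sqrt( 19)/19,5.71,8.01 ] 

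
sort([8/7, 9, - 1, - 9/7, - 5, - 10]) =[ - 10, - 5, -9/7, - 1, 8/7, 9 ] 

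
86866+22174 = 109040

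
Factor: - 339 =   -  3^1*113^1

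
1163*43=50009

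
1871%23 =8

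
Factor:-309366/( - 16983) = 2^1 * 37^(-1)*337^1 = 674/37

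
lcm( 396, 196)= 19404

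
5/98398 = 5/98398 = 0.00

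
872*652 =568544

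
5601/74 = 75 + 51/74=75.69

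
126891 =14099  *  9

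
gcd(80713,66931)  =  1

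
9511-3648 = 5863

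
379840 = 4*94960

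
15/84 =5/28 = 0.18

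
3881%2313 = 1568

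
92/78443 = 92/78443 = 0.00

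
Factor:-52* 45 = -2340 = - 2^2*3^2*5^1*13^1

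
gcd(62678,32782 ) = 74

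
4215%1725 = 765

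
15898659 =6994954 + 8903705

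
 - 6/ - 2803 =6/2803 =0.00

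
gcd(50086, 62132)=634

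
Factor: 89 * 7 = 7^1 *89^1  =  623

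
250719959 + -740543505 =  - 489823546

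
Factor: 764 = 2^2 * 191^1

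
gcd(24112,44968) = 88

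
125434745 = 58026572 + 67408173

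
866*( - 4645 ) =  - 4022570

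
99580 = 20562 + 79018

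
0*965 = 0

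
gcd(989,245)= 1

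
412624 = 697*592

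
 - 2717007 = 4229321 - 6946328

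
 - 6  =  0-6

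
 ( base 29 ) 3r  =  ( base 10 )114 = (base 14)82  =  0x72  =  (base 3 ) 11020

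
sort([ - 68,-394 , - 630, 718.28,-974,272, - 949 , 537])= [ - 974,- 949,-630, - 394, - 68, 272, 537, 718.28]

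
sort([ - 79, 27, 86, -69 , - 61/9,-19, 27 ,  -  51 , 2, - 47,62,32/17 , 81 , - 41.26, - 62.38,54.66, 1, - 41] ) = [ - 79,- 69  , - 62.38, - 51, - 47, - 41.26,  -  41, - 19, - 61/9, 1, 32/17, 2 , 27, 27, 54.66, 62, 81, 86] 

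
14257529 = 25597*557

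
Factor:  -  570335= - 5^1 * 114067^1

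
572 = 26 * 22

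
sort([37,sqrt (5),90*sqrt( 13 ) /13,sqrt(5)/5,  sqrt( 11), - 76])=[  -  76,sqrt(5 ) /5, sqrt( 5),sqrt( 11 ),90*sqrt( 13) /13,  37] 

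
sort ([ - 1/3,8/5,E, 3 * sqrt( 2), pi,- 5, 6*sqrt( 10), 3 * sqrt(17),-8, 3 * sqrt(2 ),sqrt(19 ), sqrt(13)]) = [-8, - 5, - 1/3,8/5, E,pi, sqrt( 13),3*sqrt( 2), 3*sqrt( 2), sqrt(19 ),3*sqrt(17), 6 * sqrt(10 )]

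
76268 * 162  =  12355416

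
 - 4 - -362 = 358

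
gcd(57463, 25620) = 7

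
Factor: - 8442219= - 3^1*23^1*  29^1*  4219^1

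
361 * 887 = 320207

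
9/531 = 1/59 = 0.02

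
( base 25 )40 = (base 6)244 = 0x64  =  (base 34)2w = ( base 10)100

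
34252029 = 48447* 707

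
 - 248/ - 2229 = 248/2229 = 0.11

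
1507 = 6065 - 4558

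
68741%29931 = 8879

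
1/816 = 1/816=0.00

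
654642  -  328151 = 326491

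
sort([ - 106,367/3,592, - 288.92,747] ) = [ - 288.92, - 106,367/3 , 592, 747] 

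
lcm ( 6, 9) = 18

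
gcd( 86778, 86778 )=86778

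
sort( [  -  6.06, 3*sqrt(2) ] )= [ - 6.06 , 3*sqrt( 2)]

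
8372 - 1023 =7349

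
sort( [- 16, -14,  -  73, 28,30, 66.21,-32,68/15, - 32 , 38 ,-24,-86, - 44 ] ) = [-86, - 73, - 44, - 32,  -  32, - 24, -16, - 14, 68/15,28,30,38, 66.21 ] 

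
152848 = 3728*41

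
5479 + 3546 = 9025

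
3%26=3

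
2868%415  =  378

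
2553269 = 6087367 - 3534098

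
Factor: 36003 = 3^1*11^1*1091^1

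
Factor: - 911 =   -  911^1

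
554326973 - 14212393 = 540114580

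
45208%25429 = 19779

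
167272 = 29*5768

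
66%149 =66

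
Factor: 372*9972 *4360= 16173786240 = 2^7 * 3^3*5^1*31^1*109^1*277^1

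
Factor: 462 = 2^1*3^1*7^1*11^1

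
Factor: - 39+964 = 925  =  5^2*37^1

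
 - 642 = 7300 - 7942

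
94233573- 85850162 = 8383411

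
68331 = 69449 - 1118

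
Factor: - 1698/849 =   -  2^1 = -2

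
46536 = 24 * 1939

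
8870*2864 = 25403680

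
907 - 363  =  544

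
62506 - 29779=32727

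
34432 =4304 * 8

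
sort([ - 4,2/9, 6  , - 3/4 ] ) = [ - 4,-3/4, 2/9, 6 ]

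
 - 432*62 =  - 26784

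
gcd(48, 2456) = 8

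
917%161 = 112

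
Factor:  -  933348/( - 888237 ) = 311116/296079  =  2^2*3^( - 1)*7^( - 1)*13^1  *23^ ( - 1)*31^1*193^1*613^( - 1)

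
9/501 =3/167 = 0.02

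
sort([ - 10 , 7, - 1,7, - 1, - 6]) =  [ - 10, - 6,-1,-1, 7, 7]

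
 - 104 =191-295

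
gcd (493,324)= 1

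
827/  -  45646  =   -1+44819/45646= - 0.02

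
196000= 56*3500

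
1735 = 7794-6059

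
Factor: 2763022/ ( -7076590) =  - 5^( - 1)*17^(-1)*457^1*3023^1*41627^(  -  1) = -1381511/3538295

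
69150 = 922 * 75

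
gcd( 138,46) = 46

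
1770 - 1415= 355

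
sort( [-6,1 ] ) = [ - 6,1 ]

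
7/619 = 7/619= 0.01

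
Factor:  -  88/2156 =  - 2/49 =-2^1*7^ ( - 2 )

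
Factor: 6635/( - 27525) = - 1327/5505 =- 3^( - 1 )*5^( - 1)*367^(-1 )*1327^1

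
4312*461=1987832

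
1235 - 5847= -4612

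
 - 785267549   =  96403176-881670725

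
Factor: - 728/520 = -7/5 = - 5^(- 1 )*7^1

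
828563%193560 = 54323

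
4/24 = 1/6 = 0.17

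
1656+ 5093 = 6749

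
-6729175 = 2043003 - 8772178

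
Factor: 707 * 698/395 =2^1*5^( - 1 )*7^1*79^( - 1)* 101^1*349^1 =493486/395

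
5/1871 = 5/1871 =0.00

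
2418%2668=2418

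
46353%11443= 581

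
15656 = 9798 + 5858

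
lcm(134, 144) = 9648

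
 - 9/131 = -9/131  =  - 0.07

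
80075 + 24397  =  104472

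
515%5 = 0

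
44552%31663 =12889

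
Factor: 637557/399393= 3^( - 1)* 199^( - 1 )*953^1 = 953/597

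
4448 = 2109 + 2339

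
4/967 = 4/967= 0.00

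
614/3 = 204+2/3=204.67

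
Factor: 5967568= 2^4*372973^1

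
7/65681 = 1/9383 =0.00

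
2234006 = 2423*922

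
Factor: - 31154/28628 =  - 2^(-1) * 17^( - 1) * 37^1= -  37/34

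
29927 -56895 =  - 26968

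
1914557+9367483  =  11282040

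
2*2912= 5824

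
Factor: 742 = 2^1*7^1*53^1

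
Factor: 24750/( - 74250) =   -  3^( -1) = -1/3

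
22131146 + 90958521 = 113089667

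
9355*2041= 19093555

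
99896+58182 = 158078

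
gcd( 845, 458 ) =1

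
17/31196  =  17/31196=0.00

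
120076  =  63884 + 56192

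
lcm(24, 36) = 72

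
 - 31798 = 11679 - 43477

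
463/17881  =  463/17881 = 0.03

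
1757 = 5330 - 3573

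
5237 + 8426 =13663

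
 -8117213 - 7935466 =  - 16052679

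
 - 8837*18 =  - 159066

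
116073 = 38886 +77187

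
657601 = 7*93943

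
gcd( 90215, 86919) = 1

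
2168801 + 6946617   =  9115418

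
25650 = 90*285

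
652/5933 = 652/5933 = 0.11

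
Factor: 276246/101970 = 149/55 = 5^( - 1 )*11^( - 1)*149^1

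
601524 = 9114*66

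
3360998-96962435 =- 93601437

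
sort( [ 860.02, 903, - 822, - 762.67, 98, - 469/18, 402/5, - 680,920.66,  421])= [ - 822, - 762.67,-680, - 469/18,402/5 , 98, 421 , 860.02, 903, 920.66]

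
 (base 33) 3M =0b1111001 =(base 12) A1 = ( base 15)81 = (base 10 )121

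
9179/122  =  9179/122 = 75.24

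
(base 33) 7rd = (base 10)8527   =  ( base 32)8af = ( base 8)20517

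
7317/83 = 88 + 13/83 =88.16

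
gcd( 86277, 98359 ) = 1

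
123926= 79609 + 44317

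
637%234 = 169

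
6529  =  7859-1330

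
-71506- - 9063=-62443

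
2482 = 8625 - 6143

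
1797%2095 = 1797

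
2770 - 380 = 2390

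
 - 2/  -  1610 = 1/805 = 0.00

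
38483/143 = 38483/143 = 269.11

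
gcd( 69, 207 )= 69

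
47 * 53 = 2491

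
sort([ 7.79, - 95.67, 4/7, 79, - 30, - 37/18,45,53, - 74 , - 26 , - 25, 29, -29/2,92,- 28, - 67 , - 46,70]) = [ - 95.67, - 74,- 67, - 46, - 30,-28, - 26, - 25, - 29/2,-37/18,  4/7, 7.79,29, 45,53, 70,  79, 92]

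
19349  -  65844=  - 46495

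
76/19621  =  76/19621 = 0.00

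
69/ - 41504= - 69/41504 = - 0.00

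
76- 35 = 41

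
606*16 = 9696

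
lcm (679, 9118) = 63826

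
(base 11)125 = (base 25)5n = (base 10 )148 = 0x94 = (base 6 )404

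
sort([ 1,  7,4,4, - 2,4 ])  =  [ - 2,1,4 , 4, 4 , 7]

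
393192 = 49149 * 8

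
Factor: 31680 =2^6*3^2*5^1*11^1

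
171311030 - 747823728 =  -  576512698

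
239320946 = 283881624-44560678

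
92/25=3 + 17/25  =  3.68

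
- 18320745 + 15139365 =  - 3181380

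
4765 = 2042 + 2723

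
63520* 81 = 5145120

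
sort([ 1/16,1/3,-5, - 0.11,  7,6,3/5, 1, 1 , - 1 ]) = [ - 5, - 1, - 0.11, 1/16,1/3, 3/5,1 , 1,6,7]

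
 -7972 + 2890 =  - 5082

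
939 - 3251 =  - 2312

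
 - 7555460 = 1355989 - 8911449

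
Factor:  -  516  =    -  2^2*3^1* 43^1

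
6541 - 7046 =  - 505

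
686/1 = 686 = 686.00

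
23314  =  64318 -41004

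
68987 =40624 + 28363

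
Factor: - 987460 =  -2^2*5^1*97^1*509^1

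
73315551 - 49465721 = 23849830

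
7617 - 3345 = 4272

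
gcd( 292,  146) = 146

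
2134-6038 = -3904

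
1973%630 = 83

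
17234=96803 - 79569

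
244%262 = 244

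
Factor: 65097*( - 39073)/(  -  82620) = 2^( - 2 )*3^( - 2 )*5^ ( -1 )*17^(  -  1 ) * 41^1* 953^1*2411^1 = 94205003/3060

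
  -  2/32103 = -2/32103 = -0.00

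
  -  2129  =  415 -2544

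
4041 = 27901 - 23860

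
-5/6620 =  - 1 + 1323/1324=-  0.00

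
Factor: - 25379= - 41^1 *619^1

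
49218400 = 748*65800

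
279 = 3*93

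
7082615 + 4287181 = 11369796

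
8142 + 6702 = 14844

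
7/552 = 7/552=0.01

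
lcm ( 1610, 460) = 3220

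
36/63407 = 36/63407 = 0.00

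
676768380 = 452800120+223968260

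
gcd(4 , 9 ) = 1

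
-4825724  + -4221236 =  - 9046960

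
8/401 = 8/401 = 0.02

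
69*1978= 136482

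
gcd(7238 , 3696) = 154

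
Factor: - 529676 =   -  2^2 * 7^1*18917^1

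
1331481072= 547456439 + 784024633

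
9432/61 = 9432/61 = 154.62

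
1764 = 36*49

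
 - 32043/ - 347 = 32043/347 = 92.34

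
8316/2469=3 + 303/823 = 3.37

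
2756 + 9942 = 12698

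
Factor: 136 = 2^3*17^1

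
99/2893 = 9/263=0.03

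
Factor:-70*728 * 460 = - 2^6*5^2*7^2*13^1*23^1= - 23441600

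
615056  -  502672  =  112384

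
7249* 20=144980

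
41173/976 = 42 +181/976 = 42.19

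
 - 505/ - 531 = 505/531 = 0.95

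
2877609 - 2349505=528104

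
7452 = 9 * 828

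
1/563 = 1/563 = 0.00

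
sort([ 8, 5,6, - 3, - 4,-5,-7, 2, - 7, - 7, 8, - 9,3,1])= [ - 9, - 7 , - 7, - 7, - 5, - 4,-3, 1, 2, 3, 5, 6, 8,8]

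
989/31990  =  989/31990=   0.03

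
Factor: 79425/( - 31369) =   -  3^2 * 5^2*13^ ( - 1)*19^(-1)*127^(-1)*353^1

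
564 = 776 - 212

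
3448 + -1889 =1559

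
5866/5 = 5866/5 = 1173.20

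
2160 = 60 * 36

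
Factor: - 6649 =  - 61^1*109^1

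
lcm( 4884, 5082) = 376068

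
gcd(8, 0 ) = 8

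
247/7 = 247/7 = 35.29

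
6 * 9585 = 57510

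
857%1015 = 857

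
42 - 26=16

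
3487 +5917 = 9404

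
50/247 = 50/247 = 0.20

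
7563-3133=4430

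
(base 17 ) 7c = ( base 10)131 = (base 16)83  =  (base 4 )2003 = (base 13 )A1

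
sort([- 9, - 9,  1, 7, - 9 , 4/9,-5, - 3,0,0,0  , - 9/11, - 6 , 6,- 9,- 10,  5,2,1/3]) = [ - 10, -9,  -  9,-9 , - 9, -6 ,- 5,-3, - 9/11,0,0, 0, 1/3,4/9, 1 , 2,5 , 6, 7]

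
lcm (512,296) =18944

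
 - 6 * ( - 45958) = 275748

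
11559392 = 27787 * 416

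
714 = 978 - 264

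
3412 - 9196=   -5784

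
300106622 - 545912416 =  - 245805794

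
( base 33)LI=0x2C7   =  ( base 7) 2034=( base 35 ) kb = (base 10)711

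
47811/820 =47811/820  =  58.31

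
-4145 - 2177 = - 6322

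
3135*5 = 15675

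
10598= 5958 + 4640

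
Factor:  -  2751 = -3^1*7^1*  131^1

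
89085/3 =29695 =29695.00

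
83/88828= 83/88828 =0.00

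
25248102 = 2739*9218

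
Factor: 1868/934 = 2^1 = 2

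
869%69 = 41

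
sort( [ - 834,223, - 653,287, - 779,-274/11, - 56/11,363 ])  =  [-834, - 779,-653, - 274/11, - 56/11, 223,287,363] 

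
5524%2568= 388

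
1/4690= 1/4690=0.00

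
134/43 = 3 + 5/43 = 3.12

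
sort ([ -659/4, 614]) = [-659/4, 614]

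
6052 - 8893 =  - 2841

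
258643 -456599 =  - 197956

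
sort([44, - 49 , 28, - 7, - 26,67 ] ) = [-49, -26, - 7,28,44, 67 ] 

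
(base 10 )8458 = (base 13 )3b08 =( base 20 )112i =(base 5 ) 232313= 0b10000100001010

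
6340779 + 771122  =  7111901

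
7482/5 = 7482/5 = 1496.40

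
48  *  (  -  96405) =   -  4627440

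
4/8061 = 4/8061=   0.00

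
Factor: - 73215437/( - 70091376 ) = 2^( - 4)*3^( - 1 )*29^( - 1 )*43^( - 1)*1171^( - 1)*73215437^1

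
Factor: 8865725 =5^2*11^1* 103^1 * 313^1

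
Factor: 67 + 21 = 2^3*11^1 = 88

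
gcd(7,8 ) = 1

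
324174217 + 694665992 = 1018840209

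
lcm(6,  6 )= 6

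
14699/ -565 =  - 27 + 556/565 = - 26.02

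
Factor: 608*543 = 2^5*3^1*19^1*181^1 = 330144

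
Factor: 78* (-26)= - 2^2*3^1*13^2 = -2028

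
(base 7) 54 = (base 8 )47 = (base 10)39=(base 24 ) 1F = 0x27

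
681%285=111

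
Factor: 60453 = 3^3*2239^1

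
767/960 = 767/960 = 0.80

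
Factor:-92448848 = -2^4*5778053^1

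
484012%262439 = 221573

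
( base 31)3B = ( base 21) 4K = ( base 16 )68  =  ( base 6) 252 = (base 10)104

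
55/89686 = 55/89686 = 0.00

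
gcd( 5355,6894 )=9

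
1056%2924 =1056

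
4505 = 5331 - 826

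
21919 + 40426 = 62345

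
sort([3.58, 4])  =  [ 3.58, 4]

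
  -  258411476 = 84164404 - 342575880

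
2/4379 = 2/4379=0.00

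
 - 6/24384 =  - 1 + 4063/4064  =  -0.00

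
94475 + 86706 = 181181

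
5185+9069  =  14254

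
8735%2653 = 776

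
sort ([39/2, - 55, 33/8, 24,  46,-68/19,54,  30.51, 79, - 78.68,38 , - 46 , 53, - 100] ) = [ - 100, - 78.68, - 55, - 46, - 68/19,33/8,39/2,24, 30.51, 38 , 46,53 , 54,79]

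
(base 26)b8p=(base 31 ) 7UC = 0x1df5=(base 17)1992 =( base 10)7669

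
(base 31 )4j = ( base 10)143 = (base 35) 43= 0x8F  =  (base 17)87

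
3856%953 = 44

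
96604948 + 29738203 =126343151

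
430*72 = 30960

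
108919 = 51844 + 57075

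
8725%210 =115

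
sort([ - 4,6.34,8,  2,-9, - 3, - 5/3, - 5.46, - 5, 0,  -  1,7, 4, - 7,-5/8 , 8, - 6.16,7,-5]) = [ - 9,-7, - 6.16, - 5.46, - 5,-5,  -  4, - 3, - 5/3, - 1,-5/8,0,2,4, 6.34 , 7,7, 8 , 8]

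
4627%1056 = 403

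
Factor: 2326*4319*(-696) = -6992011824= -2^4 * 3^1*7^1*29^1 * 617^1 * 1163^1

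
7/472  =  7/472= 0.01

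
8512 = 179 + 8333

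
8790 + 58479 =67269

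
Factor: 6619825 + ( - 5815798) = 804027 = 3^1*7^1*38287^1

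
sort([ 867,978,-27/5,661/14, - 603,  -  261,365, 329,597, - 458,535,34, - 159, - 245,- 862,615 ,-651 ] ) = [ - 862, - 651, - 603,  -  458, - 261, - 245,-159,-27/5,34,661/14,329,365,535,597,615,867,978]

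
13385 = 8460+4925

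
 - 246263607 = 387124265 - 633387872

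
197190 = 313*630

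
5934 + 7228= 13162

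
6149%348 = 233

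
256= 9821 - 9565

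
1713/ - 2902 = -1 + 1189/2902 = - 0.59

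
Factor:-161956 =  - 2^2 * 19^1*2131^1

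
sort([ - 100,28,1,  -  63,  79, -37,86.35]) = [  -  100, - 63, - 37, 1, 28,79,86.35 ]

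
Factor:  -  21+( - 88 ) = -109  =  - 109^1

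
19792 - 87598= - 67806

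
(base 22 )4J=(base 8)153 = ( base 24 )4B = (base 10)107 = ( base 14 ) 79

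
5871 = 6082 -211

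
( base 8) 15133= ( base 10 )6747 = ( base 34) 5SF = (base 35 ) 5hr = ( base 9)10226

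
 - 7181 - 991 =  - 8172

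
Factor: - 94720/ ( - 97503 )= 2^9*3^( - 1 )*5^1 *7^(  -  1 )*37^1*4643^( - 1)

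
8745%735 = 660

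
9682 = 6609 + 3073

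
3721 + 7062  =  10783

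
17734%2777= 1072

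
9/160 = 9/160 = 0.06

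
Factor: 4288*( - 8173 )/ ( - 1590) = 2^5*3^(- 1 ) * 5^(-1 )*11^1 * 53^(  -  1 ) * 67^1*743^1 = 17522912/795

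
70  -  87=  - 17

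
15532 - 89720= - 74188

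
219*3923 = 859137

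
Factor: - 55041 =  - 3^1 *7^1 * 2621^1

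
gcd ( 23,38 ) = 1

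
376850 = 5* 75370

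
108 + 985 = 1093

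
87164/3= 29054+2/3  =  29054.67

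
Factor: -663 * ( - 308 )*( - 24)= -2^5*3^2*7^1*11^1*13^1*17^1=- 4900896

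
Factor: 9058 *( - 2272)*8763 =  - 2^6*3^1*7^1*23^1 *71^1 * 127^1 *647^1 = - 180340577088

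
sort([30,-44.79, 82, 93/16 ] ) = [ - 44.79,93/16, 30,  82]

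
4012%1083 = 763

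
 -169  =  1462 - 1631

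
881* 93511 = 82383191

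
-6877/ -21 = 327+10/21 = 327.48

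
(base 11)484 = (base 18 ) 1E0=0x240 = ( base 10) 576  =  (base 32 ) I0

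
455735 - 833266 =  - 377531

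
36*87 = 3132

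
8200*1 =8200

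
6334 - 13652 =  - 7318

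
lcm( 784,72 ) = 7056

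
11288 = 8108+3180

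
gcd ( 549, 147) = 3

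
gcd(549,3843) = 549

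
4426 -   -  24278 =28704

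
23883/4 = 23883/4 = 5970.75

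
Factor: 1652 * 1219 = 2013788 = 2^2*7^1 * 23^1*53^1*59^1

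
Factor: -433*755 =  -5^1 * 151^1*433^1  =  - 326915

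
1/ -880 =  - 1/880 = - 0.00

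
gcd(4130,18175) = 5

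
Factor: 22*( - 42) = - 2^2*3^1 * 7^1*11^1 = - 924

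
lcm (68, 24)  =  408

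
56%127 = 56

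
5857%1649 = 910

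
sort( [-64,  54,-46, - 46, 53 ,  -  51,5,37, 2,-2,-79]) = [-79, - 64,-51, - 46,-46, - 2, 2, 5, 37,53, 54 ] 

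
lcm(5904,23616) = 23616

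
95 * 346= 32870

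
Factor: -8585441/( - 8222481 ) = 3^(  -  2)*41^1*199^( - 1 )*4591^(  -  1 )*209401^1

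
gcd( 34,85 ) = 17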